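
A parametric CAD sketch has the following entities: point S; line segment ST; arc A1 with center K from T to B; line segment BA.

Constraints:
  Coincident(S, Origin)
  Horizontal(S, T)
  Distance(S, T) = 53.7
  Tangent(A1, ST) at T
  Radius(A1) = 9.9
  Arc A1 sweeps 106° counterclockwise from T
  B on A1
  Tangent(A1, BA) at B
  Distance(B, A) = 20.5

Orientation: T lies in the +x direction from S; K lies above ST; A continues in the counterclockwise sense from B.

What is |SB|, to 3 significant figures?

64.5

Since A1 is tangent to ST there, KT ⟂ ST, so K = T + (0, 9.9) = (53.7, 9.90). On A1, T sits at bearing -90° from K; a 106° counterclockwise sweep puts B at bearing 16°, so B = K + 9.9·(cos 16°, sin 16°) = (63.2, 12.6). Then |SB| = |B − S| = 64.5.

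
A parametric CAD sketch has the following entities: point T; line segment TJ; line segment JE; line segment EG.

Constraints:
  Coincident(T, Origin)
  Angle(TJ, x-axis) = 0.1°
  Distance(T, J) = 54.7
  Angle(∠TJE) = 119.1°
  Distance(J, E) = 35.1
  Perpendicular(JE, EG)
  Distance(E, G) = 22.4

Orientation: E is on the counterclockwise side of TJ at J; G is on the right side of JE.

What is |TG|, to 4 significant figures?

93.46

T is at the origin; TJ runs at 0.1° with length 54.7, so J = 54.7·(cos 0.1°, sin 0.1°) = (54.70, 0.09547). ∠TJE = 119.1°, so JE runs at 0.1° + (180° − 119.1°) = 61.00° from the x-axis; with |JE| = 35.1, E = J + 35.1·(cos 61.00°, sin 61.00°) = (71.72, 30.79). The perpendicularity gives EG at right angles to JE; with |EG| = 22.4 on the right of JE, G = E + 22.4·(0.8746, -0.4848) = (91.31, 19.93). Then |TG| = |G − T| = 93.46.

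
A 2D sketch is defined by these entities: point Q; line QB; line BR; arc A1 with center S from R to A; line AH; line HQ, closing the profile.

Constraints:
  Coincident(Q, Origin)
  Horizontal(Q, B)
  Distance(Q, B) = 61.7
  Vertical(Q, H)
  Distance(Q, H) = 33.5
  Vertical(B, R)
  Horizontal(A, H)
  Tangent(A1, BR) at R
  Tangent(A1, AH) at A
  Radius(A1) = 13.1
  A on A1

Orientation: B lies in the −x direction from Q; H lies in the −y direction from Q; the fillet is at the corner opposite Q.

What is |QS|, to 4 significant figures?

52.71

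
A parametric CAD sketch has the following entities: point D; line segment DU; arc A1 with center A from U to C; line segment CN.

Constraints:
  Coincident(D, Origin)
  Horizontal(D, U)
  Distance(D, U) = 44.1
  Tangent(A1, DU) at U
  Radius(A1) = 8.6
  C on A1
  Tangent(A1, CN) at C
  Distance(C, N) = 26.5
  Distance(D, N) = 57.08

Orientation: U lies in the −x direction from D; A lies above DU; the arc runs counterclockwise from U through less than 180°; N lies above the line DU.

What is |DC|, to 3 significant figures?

37.6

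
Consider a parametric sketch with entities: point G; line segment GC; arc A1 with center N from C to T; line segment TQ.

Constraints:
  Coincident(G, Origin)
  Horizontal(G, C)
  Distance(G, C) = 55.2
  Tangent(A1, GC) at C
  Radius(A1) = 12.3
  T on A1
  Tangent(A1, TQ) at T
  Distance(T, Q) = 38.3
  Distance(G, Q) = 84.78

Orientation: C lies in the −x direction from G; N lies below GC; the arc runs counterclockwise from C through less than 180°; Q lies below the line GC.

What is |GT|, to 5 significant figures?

68.570

G is at the origin; G and C share the same y with |GC| = 55.2 and C on the −x side, so C = (-55.200, 0.0000). Tangency of A1 to GC means the radius NC is perpendicular to GC, so N = C + (0, -12.3) = (-55.200, -12.300). Since NT ⟂ TQ (tangency), |NQ| = √(12.3² + 38.3²) = 40.227 regardless of where T sits on A1. So Q lies on both circle(G, 84.78) and circle(N, 40.227); the below-GC intersection is Q = (-68.195, -50.370). T is the foot of the tangent from Q: T = (-67.498, -12.076).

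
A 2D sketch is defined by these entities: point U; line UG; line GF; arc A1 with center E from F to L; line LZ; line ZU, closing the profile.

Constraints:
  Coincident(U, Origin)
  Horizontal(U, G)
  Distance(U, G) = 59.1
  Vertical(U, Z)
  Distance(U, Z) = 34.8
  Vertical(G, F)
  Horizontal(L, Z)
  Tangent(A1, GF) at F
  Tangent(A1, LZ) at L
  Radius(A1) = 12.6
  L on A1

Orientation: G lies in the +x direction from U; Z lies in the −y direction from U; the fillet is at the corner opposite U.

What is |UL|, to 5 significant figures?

58.080

The virtual corner opposite U is at (59.100, -34.800). The tangent condition forces EF to be normal to GF and the tangent condition forces EL to be normal to LZ, with radius 12.6, so the center E sits 12.6 in from both sides at E = (46.500, -22.200). That places the tangent points at F = (59.100, -22.200) on GF and L = (46.500, -34.800) on LZ. Then |UL| = |L − U| = 58.080.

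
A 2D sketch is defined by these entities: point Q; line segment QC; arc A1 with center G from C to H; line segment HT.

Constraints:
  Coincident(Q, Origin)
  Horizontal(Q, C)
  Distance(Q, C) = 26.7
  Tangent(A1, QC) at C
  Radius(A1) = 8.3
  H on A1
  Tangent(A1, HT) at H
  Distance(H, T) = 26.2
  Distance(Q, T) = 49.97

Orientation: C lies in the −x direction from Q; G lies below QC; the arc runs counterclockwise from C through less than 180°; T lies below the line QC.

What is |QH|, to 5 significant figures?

35.830

Checks: Q.y = 0.00, C.y = 0.00 ✓; ∠(GC, CQ) = 90.00° ✓; |GH| = 8.300 ✓; ∠(GH, HT) = 90.00° ✓; |HT| = 26.20 ✓; |QT| = 49.97 ✓.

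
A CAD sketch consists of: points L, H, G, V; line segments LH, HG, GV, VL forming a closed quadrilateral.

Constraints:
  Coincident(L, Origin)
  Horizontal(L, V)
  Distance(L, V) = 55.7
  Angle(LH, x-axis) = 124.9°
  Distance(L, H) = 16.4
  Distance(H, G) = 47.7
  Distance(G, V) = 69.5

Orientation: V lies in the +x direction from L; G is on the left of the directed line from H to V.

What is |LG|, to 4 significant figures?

56.91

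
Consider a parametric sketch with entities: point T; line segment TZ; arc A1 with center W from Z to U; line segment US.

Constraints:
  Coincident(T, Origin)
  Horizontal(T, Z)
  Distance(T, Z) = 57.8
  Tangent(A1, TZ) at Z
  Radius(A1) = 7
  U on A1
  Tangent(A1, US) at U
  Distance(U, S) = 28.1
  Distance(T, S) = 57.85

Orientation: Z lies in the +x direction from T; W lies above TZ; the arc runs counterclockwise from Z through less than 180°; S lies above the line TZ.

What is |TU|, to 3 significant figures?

64.4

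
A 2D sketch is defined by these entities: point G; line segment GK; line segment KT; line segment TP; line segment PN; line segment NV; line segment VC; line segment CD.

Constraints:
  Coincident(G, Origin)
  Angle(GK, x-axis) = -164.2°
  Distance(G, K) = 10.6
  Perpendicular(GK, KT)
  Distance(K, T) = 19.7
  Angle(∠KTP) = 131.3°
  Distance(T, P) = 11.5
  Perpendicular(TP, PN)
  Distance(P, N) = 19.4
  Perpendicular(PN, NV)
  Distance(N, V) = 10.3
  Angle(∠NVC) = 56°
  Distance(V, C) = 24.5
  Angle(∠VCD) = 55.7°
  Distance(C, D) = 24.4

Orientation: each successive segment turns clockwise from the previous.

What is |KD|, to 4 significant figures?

37.57

G is at the origin; GK runs at -164.2° with length 10.6, so K = (-10.20, -2.886). The perpendicularity gives KT at right angles to GK, so KT runs at 105.8°; with |KT| = 19.7, T = (-15.56, 16.07). ∠KTP = 131.3° gives TP at 57.10° from the x-axis; with |TP| = 11.5, P = (-9.317, 25.73). TP ⟂ PN, so PN runs at -32.90°; with |PN| = 19.4, N = (6.972, 15.19). The perpendicularity gives NV at right angles to PN, so NV runs at -122.9°; with |NV| = 10.3, V = (1.377, 6.539). ∠NVC = 56.0° gives VC at 113.1° from the x-axis; with |VC| = 24.5, C = (-8.235, 29.08). ∠VCD = 55.7° gives CD at -11.20° from the x-axis; with |CD| = 24.4, D = (15.70, 24.34). Then |KD| = |D − K| = 37.57.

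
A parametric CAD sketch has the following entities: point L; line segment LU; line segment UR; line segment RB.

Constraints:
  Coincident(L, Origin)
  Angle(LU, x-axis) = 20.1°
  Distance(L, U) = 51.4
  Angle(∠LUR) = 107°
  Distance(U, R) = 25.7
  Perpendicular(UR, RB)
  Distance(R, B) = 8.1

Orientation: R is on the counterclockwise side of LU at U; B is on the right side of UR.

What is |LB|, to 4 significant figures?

70.26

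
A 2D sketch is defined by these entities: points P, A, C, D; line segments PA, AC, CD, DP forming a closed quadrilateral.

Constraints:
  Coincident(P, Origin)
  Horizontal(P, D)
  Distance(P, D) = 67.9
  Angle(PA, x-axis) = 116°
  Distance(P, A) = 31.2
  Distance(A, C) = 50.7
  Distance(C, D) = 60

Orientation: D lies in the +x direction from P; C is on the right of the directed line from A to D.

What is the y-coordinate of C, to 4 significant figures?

-16.65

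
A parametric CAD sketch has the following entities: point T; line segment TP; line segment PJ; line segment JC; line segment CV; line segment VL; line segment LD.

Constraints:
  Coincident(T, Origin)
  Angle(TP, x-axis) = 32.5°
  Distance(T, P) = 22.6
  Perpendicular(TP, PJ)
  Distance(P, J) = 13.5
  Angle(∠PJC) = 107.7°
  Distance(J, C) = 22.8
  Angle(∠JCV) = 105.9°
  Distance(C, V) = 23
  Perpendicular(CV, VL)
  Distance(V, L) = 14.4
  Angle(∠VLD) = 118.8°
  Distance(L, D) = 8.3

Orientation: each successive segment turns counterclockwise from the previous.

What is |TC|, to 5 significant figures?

20.451

T is at the origin; TP runs at 32.5° with length 22.6, so P = (19.061, 12.143). The perpendicularity gives PJ at right angles to TP, so PJ runs at 122.50°; with |PJ| = 13.5, J = (11.807, 23.529). ∠PJC = 107.7° gives JC at -165.20° from the x-axis; with |JC| = 22.8, C = (-10.236, 17.705). Then |TC| = |C − T| = 20.451.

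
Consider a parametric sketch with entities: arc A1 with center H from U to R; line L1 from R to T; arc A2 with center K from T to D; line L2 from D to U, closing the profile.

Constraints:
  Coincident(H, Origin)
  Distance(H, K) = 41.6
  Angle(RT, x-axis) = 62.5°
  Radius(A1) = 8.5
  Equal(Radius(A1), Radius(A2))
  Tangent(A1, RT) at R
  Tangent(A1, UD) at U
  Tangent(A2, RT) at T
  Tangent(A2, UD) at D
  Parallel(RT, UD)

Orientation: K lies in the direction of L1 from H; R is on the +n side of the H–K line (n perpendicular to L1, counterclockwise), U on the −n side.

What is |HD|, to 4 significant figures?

42.46

Tangency of A1 to both parallel lines with radius 8.5 puts R and U at H ± 8.5·n: R = (-7.540, 3.925), U = (7.540, -3.925). Equal radii place T and D the same way about K: T = K + 8.5·n = (11.67, 40.82), D = K − 8.5·n = (26.75, 32.97). Then |HD| = |D − H| = 42.46.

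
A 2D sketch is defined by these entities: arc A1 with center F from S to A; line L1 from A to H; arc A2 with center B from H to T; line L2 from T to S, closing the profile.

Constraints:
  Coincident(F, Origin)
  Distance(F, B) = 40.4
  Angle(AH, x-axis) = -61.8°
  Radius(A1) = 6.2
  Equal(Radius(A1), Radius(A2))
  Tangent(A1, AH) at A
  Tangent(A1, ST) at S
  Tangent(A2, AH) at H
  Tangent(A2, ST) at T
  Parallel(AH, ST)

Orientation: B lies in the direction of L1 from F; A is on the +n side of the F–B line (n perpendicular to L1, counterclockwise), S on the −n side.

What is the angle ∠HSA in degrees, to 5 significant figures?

72.937°

The slot axis is L1's direction at -61.8°, so u = (cos -61.8°, sin -61.8°) = (0.47255, -0.88130) and n = (−sin -61.8°, cos -61.8°) = (0.88130, 0.47255). F is at the origin and B lies 40.4 along u from F, so B = 40.4·u = (19.091, -35.605). Tangency of A1 to both parallel lines with radius 6.2 puts A and S at F ± 6.2·n: A = (5.4641, 2.9298), S = (-5.4641, -2.9298). Equal radii place H and T the same way about B: H = B + 6.2·n = (24.555, -32.675), T = B − 6.2·n = (13.627, -38.534). Then cos ∠HSA = SH·SA / (|SH||SA|), giving 72.937°.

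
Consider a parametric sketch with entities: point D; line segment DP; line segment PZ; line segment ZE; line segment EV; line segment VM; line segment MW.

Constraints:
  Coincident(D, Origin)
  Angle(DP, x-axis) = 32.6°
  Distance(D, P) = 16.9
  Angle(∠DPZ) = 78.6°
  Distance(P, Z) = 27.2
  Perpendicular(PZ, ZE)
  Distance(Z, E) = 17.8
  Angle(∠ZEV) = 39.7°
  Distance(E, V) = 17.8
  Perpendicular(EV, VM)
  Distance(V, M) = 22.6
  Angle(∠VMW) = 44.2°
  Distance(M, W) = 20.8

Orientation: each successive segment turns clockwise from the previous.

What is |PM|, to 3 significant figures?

34.8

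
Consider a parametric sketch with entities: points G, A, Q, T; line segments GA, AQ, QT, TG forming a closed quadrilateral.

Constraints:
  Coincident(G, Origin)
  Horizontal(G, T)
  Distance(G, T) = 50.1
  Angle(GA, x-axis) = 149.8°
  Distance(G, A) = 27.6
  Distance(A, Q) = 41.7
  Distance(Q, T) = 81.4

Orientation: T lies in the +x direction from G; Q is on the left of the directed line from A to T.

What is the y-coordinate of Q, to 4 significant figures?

53.60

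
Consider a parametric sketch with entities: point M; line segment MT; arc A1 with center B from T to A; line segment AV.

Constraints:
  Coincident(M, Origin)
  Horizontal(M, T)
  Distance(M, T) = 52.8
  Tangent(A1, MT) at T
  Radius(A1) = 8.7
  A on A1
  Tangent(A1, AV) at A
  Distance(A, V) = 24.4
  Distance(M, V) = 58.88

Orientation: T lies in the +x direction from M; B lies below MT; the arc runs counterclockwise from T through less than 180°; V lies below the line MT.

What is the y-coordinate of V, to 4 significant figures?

-34.15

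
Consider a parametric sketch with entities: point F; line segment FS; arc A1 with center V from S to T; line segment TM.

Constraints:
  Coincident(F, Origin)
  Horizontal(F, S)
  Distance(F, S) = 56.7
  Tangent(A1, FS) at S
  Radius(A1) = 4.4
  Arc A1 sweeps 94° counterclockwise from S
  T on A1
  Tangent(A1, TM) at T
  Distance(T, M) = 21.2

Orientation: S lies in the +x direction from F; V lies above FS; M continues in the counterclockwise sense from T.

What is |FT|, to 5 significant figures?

61.270

A1 meets FS tangentially, so VS is at right angles to FS, so V = S + (0, 4.4) = (56.700, 4.4000). On A1, S sits at bearing -90° from V; a 94° counterclockwise sweep puts T at bearing 4°, so T = V + 4.4·(cos 4°, sin 4°) = (61.089, 4.7069). Then |FT| = |T − F| = 61.270.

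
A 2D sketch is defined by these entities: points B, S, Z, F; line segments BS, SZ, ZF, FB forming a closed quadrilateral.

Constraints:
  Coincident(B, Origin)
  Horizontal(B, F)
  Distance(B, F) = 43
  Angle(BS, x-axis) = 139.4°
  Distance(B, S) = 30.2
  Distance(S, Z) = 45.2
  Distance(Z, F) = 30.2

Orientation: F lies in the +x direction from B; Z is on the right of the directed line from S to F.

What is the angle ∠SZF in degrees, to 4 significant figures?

130.6°

B is at the origin; B and F share the same y with |BF| = 43.0 and F in +x, so F = (43.0, 0). BS runs at 139.4° with |BS| = 30.2, so S = (-22.93, 19.65). Z is determined by |SZ| = 45.2 and |ZF| = 30.2 together: it lies at the intersection of circle(S, 45.2) and circle(F, 30.2). With |SF| = 68.80, the foot of the radical line on SF is 42.62 from S and the perpendicular offset is √(45.2² − 42.62²) = 15.06. Taking the right-of-SF solution: Z = (13.61, -6.951).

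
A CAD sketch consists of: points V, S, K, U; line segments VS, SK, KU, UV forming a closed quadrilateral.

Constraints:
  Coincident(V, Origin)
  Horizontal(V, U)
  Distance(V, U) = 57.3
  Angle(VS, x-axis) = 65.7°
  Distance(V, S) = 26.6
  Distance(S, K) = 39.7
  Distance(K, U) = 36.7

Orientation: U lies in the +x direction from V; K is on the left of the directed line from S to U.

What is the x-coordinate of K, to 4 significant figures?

48.95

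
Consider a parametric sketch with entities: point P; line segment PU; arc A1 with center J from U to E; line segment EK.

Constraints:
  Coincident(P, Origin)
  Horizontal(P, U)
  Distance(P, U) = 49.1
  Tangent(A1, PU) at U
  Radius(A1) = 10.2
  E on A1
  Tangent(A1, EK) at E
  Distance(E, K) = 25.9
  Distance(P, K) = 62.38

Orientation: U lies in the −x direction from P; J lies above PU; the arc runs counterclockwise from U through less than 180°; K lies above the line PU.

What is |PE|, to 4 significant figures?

42.07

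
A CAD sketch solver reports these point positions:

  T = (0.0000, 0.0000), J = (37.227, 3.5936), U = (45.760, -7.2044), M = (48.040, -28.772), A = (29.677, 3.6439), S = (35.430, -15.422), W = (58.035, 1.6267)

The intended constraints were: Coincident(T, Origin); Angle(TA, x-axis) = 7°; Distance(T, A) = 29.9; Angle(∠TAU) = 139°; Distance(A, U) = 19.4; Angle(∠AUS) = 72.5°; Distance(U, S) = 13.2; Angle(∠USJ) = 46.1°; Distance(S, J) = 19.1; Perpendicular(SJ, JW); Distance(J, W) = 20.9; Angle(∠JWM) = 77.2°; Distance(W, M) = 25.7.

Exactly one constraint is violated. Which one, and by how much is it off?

Distance(W, M) = 25.7 — off by 6.30.

T = (0.00, 0.00) ✓; TA at 7.000° ✓; |TA| = 29.90 ✓; ∠TAU = 139.0° ✓; |AU| = 19.40 ✓; ∠AUS = 72.50° ✓; |US| = 13.20 ✓; ∠USJ = 46.10° ✓; |SJ| = 19.10 ✓; ∠(SJ, JW) = 90.00° ✓; |JW| = 20.90 ✓; ∠JWM = 77.20° ✓; |WM| = 32.00 ✗.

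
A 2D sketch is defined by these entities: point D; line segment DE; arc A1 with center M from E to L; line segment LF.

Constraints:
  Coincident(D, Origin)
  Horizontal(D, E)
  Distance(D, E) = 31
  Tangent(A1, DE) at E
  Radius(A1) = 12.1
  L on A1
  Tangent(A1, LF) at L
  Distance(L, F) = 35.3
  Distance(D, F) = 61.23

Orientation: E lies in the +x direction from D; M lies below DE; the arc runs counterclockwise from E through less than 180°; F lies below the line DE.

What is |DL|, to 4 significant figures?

26.96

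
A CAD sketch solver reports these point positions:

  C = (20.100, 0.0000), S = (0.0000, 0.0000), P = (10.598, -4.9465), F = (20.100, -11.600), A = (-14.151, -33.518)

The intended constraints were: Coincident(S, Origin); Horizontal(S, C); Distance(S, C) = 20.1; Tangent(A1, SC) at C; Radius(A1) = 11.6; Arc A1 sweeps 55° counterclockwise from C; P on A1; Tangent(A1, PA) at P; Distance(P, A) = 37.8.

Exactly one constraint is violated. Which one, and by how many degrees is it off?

Tangent(A1, PA) at P — off by 5.90°.

S = (0.00, 0.00) ✓; S.y = 0.00, C.y = 0.00 ✓; |SC| = 20.10 ✓; ∠(FC, CS) = 90.00° ✓; |FC| = 11.60 ✓; bearing(F→P) − bearing(F→C) = 55.00° ✓; |FP| = 11.60 ✓; ∠(FP, PA) = 95.90° ✗; |PA| = 37.80 ✓.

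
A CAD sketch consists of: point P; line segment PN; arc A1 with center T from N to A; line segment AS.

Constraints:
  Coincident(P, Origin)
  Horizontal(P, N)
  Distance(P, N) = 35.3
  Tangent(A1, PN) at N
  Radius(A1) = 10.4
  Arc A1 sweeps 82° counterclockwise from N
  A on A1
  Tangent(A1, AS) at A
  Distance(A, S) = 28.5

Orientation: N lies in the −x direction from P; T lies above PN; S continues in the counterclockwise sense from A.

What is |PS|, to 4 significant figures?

42.71

P is at the origin; PN is horizontal with |PN| = 35.3 and N on the −x side, so N = (-35.30, 0.000). Tangency of A1 to PN means the radius TN is perpendicular to PN, so T = N + (0, 10.4) = (-35.30, 10.40). On A1, N sits at bearing -90° from T; an 82° counterclockwise sweep puts A at bearing -8°, so A = T + 10.4·(cos -8°, sin -8°) = (-25.00, 8.953). The tangent condition forces TA to be normal to AS, so AS runs along (−sin -8°, cos -8°); with |AS| = 28.5, S = (-21.03, 37.18). Then |PS| = |S − P| = 42.71.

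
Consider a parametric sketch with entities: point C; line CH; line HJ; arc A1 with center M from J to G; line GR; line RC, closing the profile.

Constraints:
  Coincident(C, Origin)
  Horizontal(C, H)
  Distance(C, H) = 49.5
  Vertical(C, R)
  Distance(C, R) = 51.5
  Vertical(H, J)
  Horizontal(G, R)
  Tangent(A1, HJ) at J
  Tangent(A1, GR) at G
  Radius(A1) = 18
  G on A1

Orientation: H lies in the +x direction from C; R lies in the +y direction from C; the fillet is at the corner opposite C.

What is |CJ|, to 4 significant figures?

59.77

C is at the origin; CH is horizontal with |CH| = 49.5 and H on the +x side, so H = (49.50, 0.000). C and R share the same x with |CR| = 51.5 and R on the +y side, so R = (0.000, 51.50). The virtual corner opposite C is at (49.50, 51.50). Tangency of A1 to HJ means the radius MJ is perpendicular to HJ and tangency of A1 to GR means the radius MG is perpendicular to GR, with radius 18.0, so the center M sits 18.0 in from both sides at M = (31.50, 33.50). That places the tangent points at J = (49.50, 33.50) on HJ and G = (31.50, 51.50) on GR. Then |CJ| = |J − C| = 59.77.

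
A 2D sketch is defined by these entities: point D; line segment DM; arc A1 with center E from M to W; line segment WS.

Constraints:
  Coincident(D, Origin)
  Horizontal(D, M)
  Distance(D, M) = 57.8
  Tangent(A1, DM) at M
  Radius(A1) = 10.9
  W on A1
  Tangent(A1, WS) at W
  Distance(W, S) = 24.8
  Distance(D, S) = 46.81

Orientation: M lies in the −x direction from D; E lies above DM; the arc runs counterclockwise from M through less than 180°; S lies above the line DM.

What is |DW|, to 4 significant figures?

48.38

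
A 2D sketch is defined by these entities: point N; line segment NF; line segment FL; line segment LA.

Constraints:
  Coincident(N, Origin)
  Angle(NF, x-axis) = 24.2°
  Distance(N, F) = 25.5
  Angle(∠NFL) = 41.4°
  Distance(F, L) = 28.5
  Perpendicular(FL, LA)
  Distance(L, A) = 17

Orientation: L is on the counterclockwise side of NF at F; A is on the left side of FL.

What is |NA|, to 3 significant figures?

9.37

N is at the origin; NF runs at 24.2° with length 25.5, so F = 25.5·(cos 24.2°, sin 24.2°) = (23.3, 10.5). ∠NFL = 41.4°, so FL runs at 24.2° + (180° − 41.4°) = 163° from the x-axis; with |FL| = 28.5, L = F + 28.5·(cos 163°, sin 163°) = (-3.97, 18.9). FL is perpendicular to LA; with |LA| = 17.0 on the left of FL, A = L + 17.0·(-0.296, -0.955) = (-8.99, 2.64). Then |NA| = |A − N| = 9.37.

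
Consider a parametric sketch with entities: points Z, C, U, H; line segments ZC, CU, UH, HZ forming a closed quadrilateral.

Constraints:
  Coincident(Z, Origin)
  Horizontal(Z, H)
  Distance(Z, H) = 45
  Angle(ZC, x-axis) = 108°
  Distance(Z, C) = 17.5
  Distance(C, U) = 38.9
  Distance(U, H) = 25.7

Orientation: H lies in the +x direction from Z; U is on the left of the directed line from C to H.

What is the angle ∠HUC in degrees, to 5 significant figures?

108.80°

Checks: |CU| = 38.90 ✓; |UH| = 25.70 ✓.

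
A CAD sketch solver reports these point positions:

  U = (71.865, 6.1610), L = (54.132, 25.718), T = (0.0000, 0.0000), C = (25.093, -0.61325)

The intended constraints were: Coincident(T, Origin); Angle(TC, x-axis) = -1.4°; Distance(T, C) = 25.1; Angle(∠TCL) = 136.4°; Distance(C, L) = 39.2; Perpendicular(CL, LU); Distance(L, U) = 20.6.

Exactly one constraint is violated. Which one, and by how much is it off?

Distance(L, U) = 20.6 — off by 5.80.

T = (0.00, 0.00) ✓; TC at -1.400° ✓; |TC| = 25.10 ✓; ∠TCL = 136.4° ✓; |CL| = 39.20 ✓; ∠(CL, LU) = 90.00° ✓; |LU| = 26.40 ✗.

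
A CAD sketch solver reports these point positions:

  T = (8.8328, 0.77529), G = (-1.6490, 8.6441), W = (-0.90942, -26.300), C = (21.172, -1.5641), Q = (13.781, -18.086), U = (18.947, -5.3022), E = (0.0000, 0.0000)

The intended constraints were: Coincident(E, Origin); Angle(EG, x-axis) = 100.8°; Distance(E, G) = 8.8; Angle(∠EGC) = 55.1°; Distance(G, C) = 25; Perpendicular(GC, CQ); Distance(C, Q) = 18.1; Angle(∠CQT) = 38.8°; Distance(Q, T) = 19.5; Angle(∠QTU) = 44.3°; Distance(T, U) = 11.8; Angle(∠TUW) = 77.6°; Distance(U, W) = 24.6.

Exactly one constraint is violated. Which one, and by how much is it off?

Distance(U, W) = 24.6 — off by 4.30.

E = (0.00, 0.00) ✓; EG at 100.8° ✓; |EG| = 8.800 ✓; ∠EGC = 55.10° ✓; |GC| = 25.00 ✓; ∠(GC, CQ) = 90.00° ✓; |CQ| = 18.10 ✓; ∠CQT = 38.80° ✓; |QT| = 19.50 ✓; ∠QTU = 44.30° ✓; |TU| = 11.80 ✓; ∠TUW = 77.60° ✓; |UW| = 28.90 ✗.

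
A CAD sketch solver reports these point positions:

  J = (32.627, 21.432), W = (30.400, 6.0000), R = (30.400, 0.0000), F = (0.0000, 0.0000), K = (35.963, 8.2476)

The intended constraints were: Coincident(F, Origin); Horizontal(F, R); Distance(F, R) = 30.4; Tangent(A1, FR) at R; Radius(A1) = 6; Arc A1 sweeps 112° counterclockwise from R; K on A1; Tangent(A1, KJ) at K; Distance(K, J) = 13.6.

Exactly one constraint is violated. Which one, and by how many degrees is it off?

Tangent(A1, KJ) at K — off by 7.80°.

F = (0.00, 0.00) ✓; F.y = 0.00, R.y = 0.00 ✓; |FR| = 30.40 ✓; ∠(WR, RF) = 90.00° ✓; |WR| = 6.000 ✓; bearing(W→K) − bearing(W→R) = 112.0° ✓; |WK| = 6.000 ✓; ∠(WK, KJ) = 97.80° ✗; |KJ| = 13.60 ✓.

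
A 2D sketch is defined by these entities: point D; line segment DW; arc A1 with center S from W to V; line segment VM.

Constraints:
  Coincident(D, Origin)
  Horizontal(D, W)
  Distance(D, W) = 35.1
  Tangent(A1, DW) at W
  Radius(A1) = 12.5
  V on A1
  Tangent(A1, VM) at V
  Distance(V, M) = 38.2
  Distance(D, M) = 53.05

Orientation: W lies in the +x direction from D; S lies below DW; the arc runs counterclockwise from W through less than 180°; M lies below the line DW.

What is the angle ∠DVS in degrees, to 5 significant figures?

158.42°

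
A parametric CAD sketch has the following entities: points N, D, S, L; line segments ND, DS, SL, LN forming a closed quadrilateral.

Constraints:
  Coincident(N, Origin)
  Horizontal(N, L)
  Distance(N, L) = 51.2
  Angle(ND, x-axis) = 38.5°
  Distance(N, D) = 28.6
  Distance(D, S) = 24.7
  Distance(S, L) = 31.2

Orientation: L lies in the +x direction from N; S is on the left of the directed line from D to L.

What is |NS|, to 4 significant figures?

53.17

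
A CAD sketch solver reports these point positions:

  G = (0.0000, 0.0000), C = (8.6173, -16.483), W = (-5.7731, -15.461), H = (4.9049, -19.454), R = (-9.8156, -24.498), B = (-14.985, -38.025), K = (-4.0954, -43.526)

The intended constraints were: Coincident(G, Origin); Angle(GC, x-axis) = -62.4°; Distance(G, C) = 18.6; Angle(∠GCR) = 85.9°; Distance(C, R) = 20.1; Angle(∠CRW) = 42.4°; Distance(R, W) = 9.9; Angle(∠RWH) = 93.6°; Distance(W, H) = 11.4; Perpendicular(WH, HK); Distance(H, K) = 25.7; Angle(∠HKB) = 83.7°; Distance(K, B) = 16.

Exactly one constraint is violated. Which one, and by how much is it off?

Distance(K, B) = 16 — off by 3.80.

G = (0.00, 0.00) ✓; GC at -62.40° ✓; |GC| = 18.60 ✓; ∠GCR = 85.90° ✓; |CR| = 20.10 ✓; ∠CRW = 42.40° ✓; |RW| = 9.900 ✓; ∠RWH = 93.60° ✓; |WH| = 11.40 ✓; ∠(WH, HK) = 90.00° ✓; |HK| = 25.70 ✓; ∠HKB = 83.70° ✓; |KB| = 12.20 ✗.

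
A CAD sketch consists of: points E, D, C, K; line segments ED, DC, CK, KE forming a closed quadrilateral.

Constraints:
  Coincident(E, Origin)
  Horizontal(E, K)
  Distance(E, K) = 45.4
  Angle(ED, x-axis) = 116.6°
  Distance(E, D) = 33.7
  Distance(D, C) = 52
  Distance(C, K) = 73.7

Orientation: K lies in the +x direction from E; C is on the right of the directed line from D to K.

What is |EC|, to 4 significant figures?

32.78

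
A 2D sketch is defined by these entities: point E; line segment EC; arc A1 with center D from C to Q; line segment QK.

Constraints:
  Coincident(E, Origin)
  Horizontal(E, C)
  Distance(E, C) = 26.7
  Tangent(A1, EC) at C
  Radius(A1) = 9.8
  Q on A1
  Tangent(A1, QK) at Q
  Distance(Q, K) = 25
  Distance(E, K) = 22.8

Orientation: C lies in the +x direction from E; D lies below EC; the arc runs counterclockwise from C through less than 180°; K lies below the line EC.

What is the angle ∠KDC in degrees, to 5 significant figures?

118.44°

Checks: |DQ| = 9.800 ✓; ∠(DQ, QK) = 90.00° ✓; |QK| = 25.00 ✓; |EK| = 22.80 ✓.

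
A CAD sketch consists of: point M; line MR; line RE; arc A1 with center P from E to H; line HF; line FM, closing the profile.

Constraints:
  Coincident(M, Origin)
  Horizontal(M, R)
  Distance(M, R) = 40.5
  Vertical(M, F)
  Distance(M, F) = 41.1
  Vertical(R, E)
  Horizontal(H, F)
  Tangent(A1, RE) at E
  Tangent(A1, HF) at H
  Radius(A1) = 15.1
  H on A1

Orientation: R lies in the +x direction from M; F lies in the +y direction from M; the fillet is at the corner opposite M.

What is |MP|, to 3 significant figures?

36.3

MF is vertical with |MF| = 41.1 and F on the +y side, so F = (0.00, 41.1). The virtual corner opposite M is at (40.5, 41.1). Tangency of A1 to RE means the radius PE is perpendicular to RE and the tangent condition forces PH to be normal to HF, with radius 15.1, so the center P sits 15.1 in from both sides at P = (25.4, 26.0). Then |MP| = |P − M| = 36.3.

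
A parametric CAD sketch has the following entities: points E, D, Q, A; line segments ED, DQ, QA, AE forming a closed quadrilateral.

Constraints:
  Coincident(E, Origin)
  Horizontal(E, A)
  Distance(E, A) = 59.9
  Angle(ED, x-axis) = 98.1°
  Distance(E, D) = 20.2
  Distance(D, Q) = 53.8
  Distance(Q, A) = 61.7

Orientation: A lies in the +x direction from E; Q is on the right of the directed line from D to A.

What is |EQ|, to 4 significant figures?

33.65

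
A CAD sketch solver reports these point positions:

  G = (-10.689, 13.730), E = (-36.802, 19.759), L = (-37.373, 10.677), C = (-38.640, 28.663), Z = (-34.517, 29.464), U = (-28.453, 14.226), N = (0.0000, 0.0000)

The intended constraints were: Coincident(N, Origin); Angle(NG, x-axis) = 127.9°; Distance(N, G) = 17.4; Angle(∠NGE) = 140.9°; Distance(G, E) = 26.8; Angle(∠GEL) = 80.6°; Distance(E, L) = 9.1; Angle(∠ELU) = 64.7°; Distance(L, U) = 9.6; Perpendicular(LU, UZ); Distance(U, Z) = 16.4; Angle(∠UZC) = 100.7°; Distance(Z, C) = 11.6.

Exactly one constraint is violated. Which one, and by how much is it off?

Distance(Z, C) = 11.6 — off by 7.40.

N = (0.00, 0.00) ✓; NG at 127.9° ✓; |NG| = 17.40 ✓; ∠NGE = 140.9° ✓; |GE| = 26.80 ✓; ∠GEL = 80.60° ✓; |EL| = 9.100 ✓; ∠ELU = 64.71° ✓; |LU| = 9.600 ✓; ∠(LU, UZ) = 90.00° ✓; |UZ| = 16.40 ✓; ∠UZC = 100.7° ✓; |ZC| = 4.200 ✗.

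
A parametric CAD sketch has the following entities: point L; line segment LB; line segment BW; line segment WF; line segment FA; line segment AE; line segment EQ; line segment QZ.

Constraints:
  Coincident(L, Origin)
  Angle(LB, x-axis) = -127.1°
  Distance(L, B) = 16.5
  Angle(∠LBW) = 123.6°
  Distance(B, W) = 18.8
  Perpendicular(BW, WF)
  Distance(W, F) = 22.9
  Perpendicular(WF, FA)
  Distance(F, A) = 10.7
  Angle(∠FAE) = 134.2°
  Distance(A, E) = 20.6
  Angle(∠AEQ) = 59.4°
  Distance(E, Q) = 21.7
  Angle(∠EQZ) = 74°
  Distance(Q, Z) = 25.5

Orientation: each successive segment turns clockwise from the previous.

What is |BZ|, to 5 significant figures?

31.655

L is at the origin; LB runs at -127.1° with length 16.5, so B = (-9.9529, -13.160). ∠LBW = 123.6° gives BW at 176.50° from the x-axis; with |BW| = 18.8, W = (-28.718, -12.012). BW is perpendicular to WF, so WF runs at 86.500°; with |WF| = 22.9, F = (-27.320, 10.845). The perpendicularity gives FA at right angles to WF, so FA runs at -3.5000°; with |FA| = 10.7, A = (-16.640, 10.192). ∠FAE = 134.2° gives AE at -49.300° from the x-axis; with |AE| = 20.6, E = (-3.2066, -5.4259). ∠AEQ = 59.4° gives EQ at -169.90° from the x-axis; with |EQ| = 21.7, Q = (-24.570, -9.2314). ∠EQZ = 74.0° gives QZ at 84.100° from the x-axis; with |QZ| = 25.5, Z = (-21.949, 16.134). Then |BZ| = |Z − B| = 31.655.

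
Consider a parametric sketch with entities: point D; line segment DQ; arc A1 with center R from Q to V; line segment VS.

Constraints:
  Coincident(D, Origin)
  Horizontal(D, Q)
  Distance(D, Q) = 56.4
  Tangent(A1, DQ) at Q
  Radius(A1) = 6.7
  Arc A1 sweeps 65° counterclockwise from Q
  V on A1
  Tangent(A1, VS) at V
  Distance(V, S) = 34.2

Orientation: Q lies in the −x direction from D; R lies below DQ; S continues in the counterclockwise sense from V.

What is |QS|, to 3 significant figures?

40.5

On A1, Q sits at bearing 90° from R; a 65° counterclockwise sweep puts V at bearing 155°, so V = R + 6.7·(cos 155°, sin 155°) = (-62.5, -3.87). A1 meets VS tangentially, so RV is at right angles to VS, so VS runs along (−sin 155°, cos 155°); with |VS| = 34.2, S = (-76.9, -34.9). Then |QS| = |S − Q| = 40.5.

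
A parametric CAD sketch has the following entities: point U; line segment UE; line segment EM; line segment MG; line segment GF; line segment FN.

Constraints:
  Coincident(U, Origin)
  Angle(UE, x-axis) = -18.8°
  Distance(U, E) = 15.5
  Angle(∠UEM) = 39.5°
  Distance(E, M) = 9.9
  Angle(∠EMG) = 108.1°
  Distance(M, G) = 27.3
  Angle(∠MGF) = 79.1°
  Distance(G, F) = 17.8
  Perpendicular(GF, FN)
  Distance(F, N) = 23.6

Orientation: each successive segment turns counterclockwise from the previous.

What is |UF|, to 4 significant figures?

21.49

U is at the origin; UE runs at -18.8° with length 15.5, so E = (14.67, -4.995). ∠UEM = 39.5° gives EM at 121.7° from the x-axis; with |EM| = 9.9, M = (9.471, 3.428). ∠EMG = 108.1° gives MG at -166.4° from the x-axis; with |MG| = 27.3, G = (-17.06, -2.991). ∠MGF = 79.1° gives GF at -65.50° from the x-axis; with |GF| = 17.8, F = (-9.682, -19.19). Then |UF| = |F − U| = 21.49.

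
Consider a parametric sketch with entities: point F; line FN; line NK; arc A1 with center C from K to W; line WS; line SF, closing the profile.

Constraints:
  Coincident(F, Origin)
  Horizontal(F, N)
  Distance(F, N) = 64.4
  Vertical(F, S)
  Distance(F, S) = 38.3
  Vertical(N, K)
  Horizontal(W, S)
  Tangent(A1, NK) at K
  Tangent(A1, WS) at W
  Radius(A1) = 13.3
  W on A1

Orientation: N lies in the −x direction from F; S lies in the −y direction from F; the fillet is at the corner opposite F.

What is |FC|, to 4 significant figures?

56.89

F is at the origin; F and N share the same y with |FN| = 64.4 and N on the −x side, so N = (-64.40, 0.000). F and S share the same x with |FS| = 38.3 and S on the −y side, so S = (0.000, -38.30). The virtual corner opposite F is at (-64.40, -38.30). Tangency of A1 to NK means the radius CK is perpendicular to NK and since A1 is tangent to WS there, CW ⟂ WS, with radius 13.3, so the center C sits 13.3 in from both sides at C = (-51.10, -25.00). Then |FC| = |C − F| = 56.89.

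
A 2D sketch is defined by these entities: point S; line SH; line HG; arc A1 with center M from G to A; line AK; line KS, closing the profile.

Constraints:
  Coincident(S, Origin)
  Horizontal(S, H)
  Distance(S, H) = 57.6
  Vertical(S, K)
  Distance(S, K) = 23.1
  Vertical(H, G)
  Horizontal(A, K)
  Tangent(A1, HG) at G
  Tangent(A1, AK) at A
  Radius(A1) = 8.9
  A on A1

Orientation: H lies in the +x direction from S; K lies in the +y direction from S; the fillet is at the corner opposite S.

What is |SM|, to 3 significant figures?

50.7

S is at the origin; SH is horizontal with |SH| = 57.6 and H on the +x side, so H = (57.6, 0.00). S and K share the same x with |SK| = 23.1 and K on the +y side, so K = (0.00, 23.1). The virtual corner opposite S is at (57.6, 23.1). Since A1 is tangent to HG there, MG ⟂ HG and tangency of A1 to AK means the radius MA is perpendicular to AK, with radius 8.9, so the center M sits 8.9 in from both sides at M = (48.7, 14.2). Then |SM| = |M − S| = 50.7.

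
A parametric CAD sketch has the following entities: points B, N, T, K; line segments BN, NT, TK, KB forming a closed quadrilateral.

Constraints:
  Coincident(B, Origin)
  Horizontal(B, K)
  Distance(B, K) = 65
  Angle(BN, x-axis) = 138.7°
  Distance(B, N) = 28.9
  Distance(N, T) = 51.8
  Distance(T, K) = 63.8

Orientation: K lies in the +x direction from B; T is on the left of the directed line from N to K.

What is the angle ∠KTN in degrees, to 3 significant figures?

99.8°

Checks: |NT| = 51.80 ✓; |TK| = 63.80 ✓.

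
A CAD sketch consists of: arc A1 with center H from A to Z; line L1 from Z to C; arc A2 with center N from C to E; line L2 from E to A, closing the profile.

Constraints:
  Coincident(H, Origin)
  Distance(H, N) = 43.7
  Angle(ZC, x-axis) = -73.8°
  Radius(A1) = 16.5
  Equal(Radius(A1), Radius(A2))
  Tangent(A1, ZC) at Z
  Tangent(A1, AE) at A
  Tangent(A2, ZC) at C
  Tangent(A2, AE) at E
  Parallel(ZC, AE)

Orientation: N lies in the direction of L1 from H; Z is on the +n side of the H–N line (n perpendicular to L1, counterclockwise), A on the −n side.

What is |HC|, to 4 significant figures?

46.71

Tangency of A1 to both parallel lines with radius 16.5 puts Z and A at H ± 16.5·n: Z = (15.84, 4.603), A = (-15.84, -4.603). Equal radii place C and E the same way about N: C = N + 16.5·n = (28.04, -37.36), E = N − 16.5·n = (-3.653, -46.57). Then |HC| = |C − H| = 46.71.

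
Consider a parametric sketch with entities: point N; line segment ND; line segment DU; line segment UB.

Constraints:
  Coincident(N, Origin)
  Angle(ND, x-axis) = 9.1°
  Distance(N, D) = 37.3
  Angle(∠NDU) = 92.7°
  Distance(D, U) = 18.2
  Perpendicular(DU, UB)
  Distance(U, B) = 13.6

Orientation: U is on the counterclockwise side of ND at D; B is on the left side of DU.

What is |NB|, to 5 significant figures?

30.952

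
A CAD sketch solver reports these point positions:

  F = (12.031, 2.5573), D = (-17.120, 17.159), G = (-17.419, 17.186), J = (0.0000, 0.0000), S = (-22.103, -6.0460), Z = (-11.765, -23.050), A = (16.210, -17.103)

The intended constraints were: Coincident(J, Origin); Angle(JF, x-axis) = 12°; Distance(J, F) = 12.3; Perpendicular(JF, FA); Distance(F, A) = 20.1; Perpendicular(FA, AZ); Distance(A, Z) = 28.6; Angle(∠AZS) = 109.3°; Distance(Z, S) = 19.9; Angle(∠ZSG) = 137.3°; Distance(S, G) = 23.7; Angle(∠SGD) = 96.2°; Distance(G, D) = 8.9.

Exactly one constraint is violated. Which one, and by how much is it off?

Distance(G, D) = 8.9 — off by 8.60.

J = (0.00, 0.00) ✓; JF at 12.00° ✓; |JF| = 12.30 ✓; ∠(JF, FA) = 90.00° ✓; |FA| = 20.10 ✓; ∠(FA, AZ) = 90.00° ✓; |AZ| = 28.60 ✓; ∠AZS = 109.3° ✓; |ZS| = 19.90 ✓; ∠ZSG = 137.3° ✓; |SG| = 23.70 ✓; ∠SGD = 96.24° ✓; |GD| = 0.3002 ✗.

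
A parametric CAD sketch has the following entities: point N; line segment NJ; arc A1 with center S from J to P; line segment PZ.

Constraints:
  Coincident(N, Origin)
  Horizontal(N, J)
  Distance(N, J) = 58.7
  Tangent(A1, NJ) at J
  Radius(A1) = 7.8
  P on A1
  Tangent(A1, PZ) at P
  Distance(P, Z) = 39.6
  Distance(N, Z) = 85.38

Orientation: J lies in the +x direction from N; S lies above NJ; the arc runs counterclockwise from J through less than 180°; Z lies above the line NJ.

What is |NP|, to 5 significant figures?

66.760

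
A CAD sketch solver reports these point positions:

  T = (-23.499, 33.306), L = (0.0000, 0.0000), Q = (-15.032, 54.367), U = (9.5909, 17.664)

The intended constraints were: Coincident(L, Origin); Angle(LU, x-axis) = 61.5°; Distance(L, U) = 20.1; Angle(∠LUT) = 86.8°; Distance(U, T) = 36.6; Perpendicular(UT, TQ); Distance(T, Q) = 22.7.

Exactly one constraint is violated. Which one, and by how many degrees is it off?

Perpendicular(UT, TQ) — off by 3.40°.

L = (0.00, 0.00) ✓; LU at 61.50° ✓; |LU| = 20.10 ✓; ∠LUT = 86.80° ✓; |UT| = 36.60 ✓; ∠(UT, TQ) = 86.60° ✗; |TQ| = 22.70 ✓.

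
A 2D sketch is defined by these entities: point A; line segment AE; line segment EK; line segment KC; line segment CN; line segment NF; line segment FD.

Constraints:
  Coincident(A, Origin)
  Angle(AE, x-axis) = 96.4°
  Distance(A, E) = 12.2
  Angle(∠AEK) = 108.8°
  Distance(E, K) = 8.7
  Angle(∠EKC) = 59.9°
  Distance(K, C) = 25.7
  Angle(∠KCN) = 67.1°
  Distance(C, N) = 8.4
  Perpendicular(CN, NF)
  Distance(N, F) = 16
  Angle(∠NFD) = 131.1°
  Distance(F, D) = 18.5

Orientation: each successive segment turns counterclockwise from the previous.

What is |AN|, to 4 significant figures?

6.636

A is at the origin; AE runs at 96.4° with length 12.2, so E = (-1.360, 12.12). ∠AEK = 108.8° gives EK at 167.6° from the x-axis; with |EK| = 8.7, K = (-9.857, 13.99). ∠EKC = 59.9° gives KC at -72.30° from the x-axis; with |KC| = 25.7, C = (-2.043, -10.49). ∠KCN = 67.1° gives CN at 40.60° from the x-axis; with |CN| = 8.4, N = (4.335, -5.025). Then |AN| = |N − A| = 6.636.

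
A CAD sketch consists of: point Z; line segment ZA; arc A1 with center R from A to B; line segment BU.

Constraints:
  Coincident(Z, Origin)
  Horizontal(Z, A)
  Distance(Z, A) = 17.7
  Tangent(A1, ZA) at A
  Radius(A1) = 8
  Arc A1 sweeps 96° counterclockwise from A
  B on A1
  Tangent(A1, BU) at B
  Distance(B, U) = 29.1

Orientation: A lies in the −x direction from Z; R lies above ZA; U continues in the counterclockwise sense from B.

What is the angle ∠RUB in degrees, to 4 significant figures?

15.37°

On A1, A sits at bearing -90° from R; a 96° counterclockwise sweep puts B at bearing 6°, so B = R + 8.0·(cos 6°, sin 6°) = (-9.744, 8.836). The tangent condition forces RB to be normal to BU, so BU runs along (−sin 6°, cos 6°); with |BU| = 29.1, U = (-12.79, 37.78). Then cos ∠RUB = UR·UB / (|UR||UB|), giving 15.37°.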